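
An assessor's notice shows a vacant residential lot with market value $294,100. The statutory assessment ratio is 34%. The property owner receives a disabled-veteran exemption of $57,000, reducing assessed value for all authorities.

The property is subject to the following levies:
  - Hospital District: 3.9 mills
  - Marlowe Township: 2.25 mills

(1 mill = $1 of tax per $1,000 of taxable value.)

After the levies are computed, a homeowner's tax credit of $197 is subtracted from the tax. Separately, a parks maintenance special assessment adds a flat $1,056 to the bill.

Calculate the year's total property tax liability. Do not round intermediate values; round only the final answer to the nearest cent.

$1,123.41

Assessed value = $294,100 × 0.34 = $99,994
Taxable value = $99,994 − $57,000 = $42,994
Hospital District: $42,994 × 0.0039 = $167.6766
Marlowe Township: $42,994 × 0.00225 = $96.7365
Levies subtotal = $264.4131
After credit = $264.4131 − $197 = $67.4131
Total = $67.4131 + $1,056 = $1,123.4131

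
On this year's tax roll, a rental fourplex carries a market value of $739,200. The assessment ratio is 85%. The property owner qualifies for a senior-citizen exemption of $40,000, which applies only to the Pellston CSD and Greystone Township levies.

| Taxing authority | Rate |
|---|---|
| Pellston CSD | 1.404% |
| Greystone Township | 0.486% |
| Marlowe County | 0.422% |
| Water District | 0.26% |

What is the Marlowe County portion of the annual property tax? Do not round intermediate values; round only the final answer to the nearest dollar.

$2,652

Assessed value = $739,200 × 0.85 = $628,320
Marlowe County taxable value = $628,320 (exemption does not apply)
Marlowe County levy = $628,320 × 0.00422 = $2,651.5104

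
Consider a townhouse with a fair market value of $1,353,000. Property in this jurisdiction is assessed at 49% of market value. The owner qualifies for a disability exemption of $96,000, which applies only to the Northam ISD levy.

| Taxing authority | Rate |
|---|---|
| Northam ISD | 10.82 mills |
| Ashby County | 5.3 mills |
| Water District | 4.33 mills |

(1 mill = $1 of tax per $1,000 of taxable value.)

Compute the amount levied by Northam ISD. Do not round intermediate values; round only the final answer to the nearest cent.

Assessed value = $1,353,000 × 0.49 = $662,970
Northam ISD taxable value = $662,970 − $96,000 = $566,970
Northam ISD levy = $566,970 × 0.01082 = $6,134.6154

$6,134.62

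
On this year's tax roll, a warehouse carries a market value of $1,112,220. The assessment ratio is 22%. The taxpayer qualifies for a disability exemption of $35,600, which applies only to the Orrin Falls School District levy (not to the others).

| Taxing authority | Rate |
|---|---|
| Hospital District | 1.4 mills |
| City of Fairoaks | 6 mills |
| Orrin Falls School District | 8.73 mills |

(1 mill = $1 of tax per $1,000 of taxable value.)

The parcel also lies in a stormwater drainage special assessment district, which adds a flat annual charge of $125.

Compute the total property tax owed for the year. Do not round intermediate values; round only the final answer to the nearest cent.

$3,761.04

Assessed value = $1,112,220 × 0.22 = $244,688.4
Hospital District: $244,688.4 × 0.0014 = $342.56376
City of Fairoaks: $244,688.4 × 0.006 = $1,468.1304
Orrin Falls School District: ($244,688.4 − $35,600) × 0.00873 = $209,088.4 × 0.00873 = $1,825.341732
Levies subtotal = $3,636.035892
Total = $3,636.035892 + $125 = $3,761.035892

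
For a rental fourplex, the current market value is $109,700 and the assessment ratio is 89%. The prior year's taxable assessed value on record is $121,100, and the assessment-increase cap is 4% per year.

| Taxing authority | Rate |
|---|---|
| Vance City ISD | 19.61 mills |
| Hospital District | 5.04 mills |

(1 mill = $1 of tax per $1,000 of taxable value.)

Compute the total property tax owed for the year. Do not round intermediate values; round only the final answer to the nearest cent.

Uncapped assessed value = $109,700 × 0.89 = $97,633
Cap limit = $121,100 × 1.04 = $125,944
Taxable assessed value = min($97,633, $125,944) = $97,633 (cap does not bind)
Vance City ISD: $97,633 × 0.01961 = $1,914.58313
Hospital District: $97,633 × 0.00504 = $492.07032
Total = $2,406.65345

$2,406.65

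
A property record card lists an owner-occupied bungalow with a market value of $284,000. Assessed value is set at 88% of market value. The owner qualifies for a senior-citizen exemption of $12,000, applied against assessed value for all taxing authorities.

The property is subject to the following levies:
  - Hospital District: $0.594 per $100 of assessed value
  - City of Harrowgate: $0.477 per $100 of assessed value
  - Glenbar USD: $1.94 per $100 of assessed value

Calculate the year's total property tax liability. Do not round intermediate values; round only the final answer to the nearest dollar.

$7,164

Assessed value = $284,000 × 0.88 = $249,920
Taxable value = $249,920 − $12,000 = $237,920
Hospital District: $237,920 × 0.00594 = $1,413.2448
City of Harrowgate: $237,920 × 0.00477 = $1,134.8784
Glenbar USD: $237,920 × 0.0194 = $4,615.648
Total = $1,413.2448 + $1,134.8784 + $4,615.648 = $7,163.7712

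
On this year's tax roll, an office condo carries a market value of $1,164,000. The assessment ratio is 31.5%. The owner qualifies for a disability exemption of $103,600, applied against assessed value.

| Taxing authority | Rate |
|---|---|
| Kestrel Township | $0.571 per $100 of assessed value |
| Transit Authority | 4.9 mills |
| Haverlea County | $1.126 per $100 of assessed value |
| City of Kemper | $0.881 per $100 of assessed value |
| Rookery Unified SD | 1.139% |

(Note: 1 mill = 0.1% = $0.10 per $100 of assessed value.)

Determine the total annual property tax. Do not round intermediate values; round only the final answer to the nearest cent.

Assessed value = $1,164,000 × 0.315 = $366,660
Taxable value = $366,660 − $103,600 = $263,060
Kestrel Township: $263,060 × 0.00571 = $1,502.0726
Transit Authority: $263,060 × 0.0049 = $1,288.994
Haverlea County: $263,060 × 0.01126 = $2,962.0556
City of Kemper: $263,060 × 0.00881 = $2,317.5586
Rookery Unified SD: $263,060 × 0.01139 = $2,996.2534
Total = $11,066.9342

$11,066.93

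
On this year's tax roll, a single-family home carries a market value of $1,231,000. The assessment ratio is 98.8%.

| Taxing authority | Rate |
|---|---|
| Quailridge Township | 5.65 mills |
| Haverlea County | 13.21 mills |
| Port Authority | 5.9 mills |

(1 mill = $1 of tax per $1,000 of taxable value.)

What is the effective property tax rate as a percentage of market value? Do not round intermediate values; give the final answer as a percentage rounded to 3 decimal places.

Assessed value = $1,231,000 × 0.988 = $1,216,228
Quailridge Township: $1,216,228 × 0.00565 = $6,871.6882
Haverlea County: $1,216,228 × 0.01321 = $16,066.37188
Port Authority: $1,216,228 × 0.0059 = $7,175.7452
Total tax = $30,113.80528
Effective rate = $30,113.80528 ÷ $1,231,000 = 2.446% of market value

2.446%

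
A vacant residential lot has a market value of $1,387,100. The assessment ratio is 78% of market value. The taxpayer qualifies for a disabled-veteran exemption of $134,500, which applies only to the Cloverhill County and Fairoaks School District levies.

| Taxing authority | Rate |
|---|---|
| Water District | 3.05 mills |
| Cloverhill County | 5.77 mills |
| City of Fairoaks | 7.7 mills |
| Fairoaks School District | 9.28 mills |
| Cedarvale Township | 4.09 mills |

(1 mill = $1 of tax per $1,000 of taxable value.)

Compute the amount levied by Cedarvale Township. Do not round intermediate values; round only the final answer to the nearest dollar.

$4,425

Assessed value = $1,387,100 × 0.78 = $1,081,938
Cedarvale Township taxable value = $1,081,938 (exemption does not apply)
Cedarvale Township levy = $1,081,938 × 0.00409 = $4,425.12642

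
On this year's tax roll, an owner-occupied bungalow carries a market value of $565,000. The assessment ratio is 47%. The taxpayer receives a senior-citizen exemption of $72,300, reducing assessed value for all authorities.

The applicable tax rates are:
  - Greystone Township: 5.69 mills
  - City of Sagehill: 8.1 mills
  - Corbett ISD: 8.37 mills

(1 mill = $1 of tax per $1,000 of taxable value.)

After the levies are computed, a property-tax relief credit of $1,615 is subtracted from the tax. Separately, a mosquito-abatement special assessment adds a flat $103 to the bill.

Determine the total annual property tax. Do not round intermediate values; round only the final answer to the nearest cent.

Assessed value = $565,000 × 0.47 = $265,550
Taxable value = $265,550 − $72,300 = $193,250
Greystone Township: $193,250 × 0.00569 = $1,099.5925
City of Sagehill: $193,250 × 0.0081 = $1,565.325
Corbett ISD: $193,250 × 0.00837 = $1,617.5025
Levies subtotal = $4,282.42
After credit = $4,282.42 − $1,615 = $2,667.42
Total = $2,667.42 + $103 = $2,770.42

$2,770.42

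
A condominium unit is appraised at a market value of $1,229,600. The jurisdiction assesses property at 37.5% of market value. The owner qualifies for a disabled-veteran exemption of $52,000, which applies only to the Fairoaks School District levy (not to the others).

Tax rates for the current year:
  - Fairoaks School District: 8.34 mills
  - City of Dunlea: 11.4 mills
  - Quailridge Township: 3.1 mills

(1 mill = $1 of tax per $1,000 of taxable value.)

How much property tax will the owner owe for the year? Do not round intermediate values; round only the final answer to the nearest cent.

$10,097.84

Assessed value = $1,229,600 × 0.375 = $461,100
Fairoaks School District: ($461,100 − $52,000) × 0.00834 = $409,100 × 0.00834 = $3,411.894
City of Dunlea: $461,100 × 0.0114 = $5,256.54
Quailridge Township: $461,100 × 0.0031 = $1,429.41
Total = $10,097.844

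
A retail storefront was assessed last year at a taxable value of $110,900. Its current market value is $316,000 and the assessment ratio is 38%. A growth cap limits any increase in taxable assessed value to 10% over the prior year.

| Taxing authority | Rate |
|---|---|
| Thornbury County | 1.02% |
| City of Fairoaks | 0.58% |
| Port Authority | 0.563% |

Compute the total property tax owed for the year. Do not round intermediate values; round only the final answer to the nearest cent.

Uncapped assessed value = $316,000 × 0.38 = $120,080
Cap limit = $110,900 × 1.1 = $121,990
Taxable assessed value = min($120,080, $121,990) = $120,080 (cap does not bind)
Thornbury County: $120,080 × 0.0102 = $1,224.816
City of Fairoaks: $120,080 × 0.0058 = $696.464
Port Authority: $120,080 × 0.00563 = $676.0504
Total = $2,597.3304

$2,597.33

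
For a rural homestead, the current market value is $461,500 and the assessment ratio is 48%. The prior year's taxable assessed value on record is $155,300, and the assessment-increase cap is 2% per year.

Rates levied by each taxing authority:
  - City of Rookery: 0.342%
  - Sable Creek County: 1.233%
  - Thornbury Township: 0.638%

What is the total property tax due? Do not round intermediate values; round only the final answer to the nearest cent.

Uncapped assessed value = $461,500 × 0.48 = $221,520
Cap limit = $155,300 × 1.02 = $158,406
Taxable assessed value = min($221,520, $158,406) = $158,406 (cap binds)
City of Rookery: $158,406 × 0.00342 = $541.74852
Sable Creek County: $158,406 × 0.01233 = $1,953.14598
Thornbury Township: $158,406 × 0.00638 = $1,010.63028
Total = $3,505.52478

$3,505.52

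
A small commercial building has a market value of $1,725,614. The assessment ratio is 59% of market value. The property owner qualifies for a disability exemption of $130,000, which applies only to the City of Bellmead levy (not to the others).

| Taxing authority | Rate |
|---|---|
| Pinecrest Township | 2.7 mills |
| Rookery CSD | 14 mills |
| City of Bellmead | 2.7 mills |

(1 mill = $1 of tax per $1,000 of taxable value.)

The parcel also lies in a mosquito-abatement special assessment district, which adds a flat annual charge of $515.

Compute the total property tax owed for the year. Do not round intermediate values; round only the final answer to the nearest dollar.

Assessed value = $1,725,614 × 0.59 = $1,018,112.26
Pinecrest Township: $1,018,112.26 × 0.0027 = $2,748.903102
Rookery CSD: $1,018,112.26 × 0.014 = $14,253.57164
City of Bellmead: ($1,018,112.26 − $130,000) × 0.0027 = $888,112.26 × 0.0027 = $2,397.903102
Levies subtotal = $19,400.377844
Total = $19,400.377844 + $515 = $19,915.377844

$19,915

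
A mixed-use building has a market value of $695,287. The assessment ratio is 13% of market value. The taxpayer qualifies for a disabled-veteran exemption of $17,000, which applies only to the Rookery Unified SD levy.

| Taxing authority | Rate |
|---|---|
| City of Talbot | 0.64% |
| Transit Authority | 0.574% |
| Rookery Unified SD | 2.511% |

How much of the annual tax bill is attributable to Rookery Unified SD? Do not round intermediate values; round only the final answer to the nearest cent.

Assessed value = $695,287 × 0.13 = $90,387.31
Rookery Unified SD taxable value = $90,387.31 − $17,000 = $73,387.31
Rookery Unified SD levy = $73,387.31 × 0.02511 = $1,842.7553541

$1,842.76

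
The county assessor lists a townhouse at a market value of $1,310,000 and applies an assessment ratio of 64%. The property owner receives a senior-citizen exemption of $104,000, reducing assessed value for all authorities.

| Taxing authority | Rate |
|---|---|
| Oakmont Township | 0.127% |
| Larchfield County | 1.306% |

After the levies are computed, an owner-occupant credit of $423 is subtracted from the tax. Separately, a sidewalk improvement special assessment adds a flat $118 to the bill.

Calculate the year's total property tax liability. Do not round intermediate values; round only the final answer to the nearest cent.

$10,218.95

Assessed value = $1,310,000 × 0.64 = $838,400
Taxable value = $838,400 − $104,000 = $734,400
Oakmont Township: $734,400 × 0.00127 = $932.688
Larchfield County: $734,400 × 0.01306 = $9,591.264
Levies subtotal = $10,523.952
After credit = $10,523.952 − $423 = $10,100.952
Total = $10,100.952 + $118 = $10,218.952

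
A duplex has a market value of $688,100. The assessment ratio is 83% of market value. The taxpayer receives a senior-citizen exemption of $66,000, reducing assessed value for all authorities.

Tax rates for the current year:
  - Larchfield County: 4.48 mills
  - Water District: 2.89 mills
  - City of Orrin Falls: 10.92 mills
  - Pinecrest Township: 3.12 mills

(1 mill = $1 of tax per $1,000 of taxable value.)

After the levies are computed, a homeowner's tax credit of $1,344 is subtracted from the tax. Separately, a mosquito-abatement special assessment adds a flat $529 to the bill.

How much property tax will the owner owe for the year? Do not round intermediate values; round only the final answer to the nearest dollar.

$10,000

Assessed value = $688,100 × 0.83 = $571,123
Taxable value = $571,123 − $66,000 = $505,123
Larchfield County: $505,123 × 0.00448 = $2,262.95104
Water District: $505,123 × 0.00289 = $1,459.80547
City of Orrin Falls: $505,123 × 0.01092 = $5,515.94316
Pinecrest Township: $505,123 × 0.00312 = $1,575.98376
Levies subtotal = $10,814.68343
After credit = $10,814.68343 − $1,344 = $9,470.68343
Total = $9,470.68343 + $529 = $9,999.68343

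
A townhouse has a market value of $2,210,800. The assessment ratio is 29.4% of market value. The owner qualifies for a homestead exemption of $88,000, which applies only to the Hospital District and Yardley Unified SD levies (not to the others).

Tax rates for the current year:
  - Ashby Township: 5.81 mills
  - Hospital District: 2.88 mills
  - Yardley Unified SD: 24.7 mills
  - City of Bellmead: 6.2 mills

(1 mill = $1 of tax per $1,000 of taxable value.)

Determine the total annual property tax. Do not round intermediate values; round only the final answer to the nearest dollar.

$23,305

Assessed value = $2,210,800 × 0.294 = $649,975.2
Ashby Township: $649,975.2 × 0.00581 = $3,776.355912
Hospital District: ($649,975.2 − $88,000) × 0.00288 = $561,975.2 × 0.00288 = $1,618.488576
Yardley Unified SD: ($649,975.2 − $88,000) × 0.0247 = $561,975.2 × 0.0247 = $13,880.78744
City of Bellmead: $649,975.2 × 0.0062 = $4,029.84624
Total = $23,305.478168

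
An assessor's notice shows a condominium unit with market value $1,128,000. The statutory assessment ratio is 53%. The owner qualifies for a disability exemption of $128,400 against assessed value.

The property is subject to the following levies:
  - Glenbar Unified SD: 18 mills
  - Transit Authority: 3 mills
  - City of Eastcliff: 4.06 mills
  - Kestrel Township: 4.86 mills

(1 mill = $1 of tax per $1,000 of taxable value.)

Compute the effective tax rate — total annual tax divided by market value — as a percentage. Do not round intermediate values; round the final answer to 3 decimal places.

1.245%

Assessed value = $1,128,000 × 0.53 = $597,840
Taxable value = $597,840 − $128,400 = $469,440
Glenbar Unified SD: $469,440 × 0.018 = $8,449.92
Transit Authority: $469,440 × 0.003 = $1,408.32
City of Eastcliff: $469,440 × 0.00406 = $1,905.9264
Kestrel Township: $469,440 × 0.00486 = $2,281.4784
Total tax = $14,045.6448
Effective rate = $14,045.6448 ÷ $1,128,000 = 1.245% of market value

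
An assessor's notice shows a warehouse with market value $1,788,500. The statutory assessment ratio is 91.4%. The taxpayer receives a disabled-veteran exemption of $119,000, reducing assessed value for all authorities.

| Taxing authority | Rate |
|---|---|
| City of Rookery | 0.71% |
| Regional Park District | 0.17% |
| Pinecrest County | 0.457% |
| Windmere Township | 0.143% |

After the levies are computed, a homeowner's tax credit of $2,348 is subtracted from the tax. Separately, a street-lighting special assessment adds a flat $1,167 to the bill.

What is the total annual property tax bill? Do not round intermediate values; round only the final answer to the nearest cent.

Assessed value = $1,788,500 × 0.914 = $1,634,689
Taxable value = $1,634,689 − $119,000 = $1,515,689
City of Rookery: $1,515,689 × 0.0071 = $10,761.3919
Regional Park District: $1,515,689 × 0.0017 = $2,576.6713
Pinecrest County: $1,515,689 × 0.00457 = $6,926.69873
Windmere Township: $1,515,689 × 0.00143 = $2,167.43527
Levies subtotal = $22,432.1972
After credit = $22,432.1972 − $2,348 = $20,084.1972
Total = $20,084.1972 + $1,167 = $21,251.1972

$21,251.20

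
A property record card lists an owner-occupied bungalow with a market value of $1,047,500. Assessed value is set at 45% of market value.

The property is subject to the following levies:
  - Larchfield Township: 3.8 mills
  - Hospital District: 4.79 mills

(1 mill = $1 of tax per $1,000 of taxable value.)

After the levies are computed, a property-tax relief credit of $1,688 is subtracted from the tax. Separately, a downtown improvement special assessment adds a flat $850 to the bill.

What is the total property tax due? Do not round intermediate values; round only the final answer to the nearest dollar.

Assessed value = $1,047,500 × 0.45 = $471,375
Larchfield Township: $471,375 × 0.0038 = $1,791.225
Hospital District: $471,375 × 0.00479 = $2,257.88625
Levies subtotal = $4,049.11125
After credit = $4,049.11125 − $1,688 = $2,361.11125
Total = $2,361.11125 + $850 = $3,211.11125

$3,211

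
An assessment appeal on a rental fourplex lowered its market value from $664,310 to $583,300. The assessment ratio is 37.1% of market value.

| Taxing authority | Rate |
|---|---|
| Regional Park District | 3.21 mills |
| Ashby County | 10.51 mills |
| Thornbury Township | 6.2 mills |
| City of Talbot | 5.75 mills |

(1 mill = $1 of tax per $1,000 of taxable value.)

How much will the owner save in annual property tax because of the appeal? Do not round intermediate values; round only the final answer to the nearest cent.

Old assessed value = $664,310 × 0.371 = $246,459.01
New assessed value = $583,300 × 0.371 = $216,404.3
Combined rate = 0.00321 + 0.01051 + 0.0062 + 0.00575 = 0.02567
Old tax = $246,459.01 × 0.02567 = $6,326.6027867
New tax = $216,404.3 × 0.02567 = $5,555.098381
Reduction = $6,326.6027867 − $5,555.098381 = $771.5044057

$771.50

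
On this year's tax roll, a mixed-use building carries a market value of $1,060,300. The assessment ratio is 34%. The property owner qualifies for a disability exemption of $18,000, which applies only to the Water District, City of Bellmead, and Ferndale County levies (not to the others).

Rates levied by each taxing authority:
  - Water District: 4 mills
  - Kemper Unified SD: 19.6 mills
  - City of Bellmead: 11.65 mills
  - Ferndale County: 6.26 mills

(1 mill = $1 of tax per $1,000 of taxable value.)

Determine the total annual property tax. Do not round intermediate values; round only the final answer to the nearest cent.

Assessed value = $1,060,300 × 0.34 = $360,502
Water District: ($360,502 − $18,000) × 0.004 = $342,502 × 0.004 = $1,370.008
Kemper Unified SD: $360,502 × 0.0196 = $7,065.8392
City of Bellmead: ($360,502 − $18,000) × 0.01165 = $342,502 × 0.01165 = $3,990.1483
Ferndale County: ($360,502 − $18,000) × 0.00626 = $342,502 × 0.00626 = $2,144.06252
Total = $14,570.05802

$14,570.06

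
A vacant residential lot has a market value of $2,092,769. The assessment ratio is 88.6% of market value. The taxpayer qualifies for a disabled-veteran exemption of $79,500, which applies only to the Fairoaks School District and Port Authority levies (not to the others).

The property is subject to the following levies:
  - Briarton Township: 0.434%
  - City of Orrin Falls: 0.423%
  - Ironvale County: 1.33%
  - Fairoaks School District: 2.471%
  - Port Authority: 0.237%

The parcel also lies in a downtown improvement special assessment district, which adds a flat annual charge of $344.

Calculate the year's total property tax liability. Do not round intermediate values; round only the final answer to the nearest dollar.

$88,954

Assessed value = $2,092,769 × 0.886 = $1,854,193.334
Briarton Township: $1,854,193.334 × 0.00434 = $8,047.19906956
City of Orrin Falls: $1,854,193.334 × 0.00423 = $7,843.23780282
Ironvale County: $1,854,193.334 × 0.0133 = $24,660.7713422
Fairoaks School District: ($1,854,193.334 − $79,500) × 0.02471 = $1,774,693.334 × 0.02471 = $43,852.67228314
Port Authority: ($1,854,193.334 − $79,500) × 0.00237 = $1,774,693.334 × 0.00237 = $4,206.02320158
Levies subtotal = $88,609.9036993
Total = $88,609.9036993 + $344 = $88,953.9036993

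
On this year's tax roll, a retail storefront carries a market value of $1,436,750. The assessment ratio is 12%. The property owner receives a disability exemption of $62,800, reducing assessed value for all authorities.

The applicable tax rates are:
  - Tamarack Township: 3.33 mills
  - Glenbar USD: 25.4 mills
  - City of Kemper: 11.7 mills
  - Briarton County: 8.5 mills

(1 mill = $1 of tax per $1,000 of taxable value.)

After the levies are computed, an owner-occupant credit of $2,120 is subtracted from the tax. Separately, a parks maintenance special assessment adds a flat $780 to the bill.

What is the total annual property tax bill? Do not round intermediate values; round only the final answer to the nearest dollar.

Assessed value = $1,436,750 × 0.12 = $172,410
Taxable value = $172,410 − $62,800 = $109,610
Tamarack Township: $109,610 × 0.00333 = $365.0013
Glenbar USD: $109,610 × 0.0254 = $2,784.094
City of Kemper: $109,610 × 0.0117 = $1,282.437
Briarton County: $109,610 × 0.0085 = $931.685
Levies subtotal = $5,363.2173
After credit = $5,363.2173 − $2,120 = $3,243.2173
Total = $3,243.2173 + $780 = $4,023.2173

$4,023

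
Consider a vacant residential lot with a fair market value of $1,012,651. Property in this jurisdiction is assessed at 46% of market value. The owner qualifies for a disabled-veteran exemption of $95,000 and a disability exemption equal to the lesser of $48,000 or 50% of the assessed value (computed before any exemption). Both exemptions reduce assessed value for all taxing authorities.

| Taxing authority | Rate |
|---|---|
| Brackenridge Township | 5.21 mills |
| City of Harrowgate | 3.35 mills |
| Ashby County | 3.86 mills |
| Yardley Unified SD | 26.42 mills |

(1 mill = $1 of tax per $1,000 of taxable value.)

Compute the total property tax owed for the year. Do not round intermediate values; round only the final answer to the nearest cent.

$12,538.31

Assessed value = $1,012,651 × 0.46 = $465,819.46
Disability exemption = min($48,000, 50% × $465,819.46) = min($48,000, $232,909.73) = $48,000 (dollar cap binds)
Taxable value = $465,819.46 − $95,000 − $48,000 = $322,819.46
Brackenridge Township: $322,819.46 × 0.00521 = $1,681.8893866
City of Harrowgate: $322,819.46 × 0.00335 = $1,081.445191
Ashby County: $322,819.46 × 0.00386 = $1,246.0831156
Yardley Unified SD: $322,819.46 × 0.02642 = $8,528.8901332
Total = $12,538.3078264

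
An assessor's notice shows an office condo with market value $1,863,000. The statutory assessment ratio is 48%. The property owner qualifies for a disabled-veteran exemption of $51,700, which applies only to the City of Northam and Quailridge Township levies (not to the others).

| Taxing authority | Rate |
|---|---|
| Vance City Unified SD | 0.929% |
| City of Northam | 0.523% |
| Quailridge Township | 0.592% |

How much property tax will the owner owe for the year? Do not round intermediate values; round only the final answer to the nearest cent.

Assessed value = $1,863,000 × 0.48 = $894,240
Vance City Unified SD: $894,240 × 0.00929 = $8,307.4896
City of Northam: ($894,240 − $51,700) × 0.00523 = $842,540 × 0.00523 = $4,406.4842
Quailridge Township: ($894,240 − $51,700) × 0.00592 = $842,540 × 0.00592 = $4,987.8368
Total = $17,701.8106

$17,701.81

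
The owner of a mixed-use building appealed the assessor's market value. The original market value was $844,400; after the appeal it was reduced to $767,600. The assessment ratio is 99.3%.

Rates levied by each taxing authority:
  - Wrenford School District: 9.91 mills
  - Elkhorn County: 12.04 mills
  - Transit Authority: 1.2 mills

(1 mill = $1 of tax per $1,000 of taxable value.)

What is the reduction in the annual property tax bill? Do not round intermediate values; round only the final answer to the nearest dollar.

Old assessed value = $844,400 × 0.993 = $838,489.2
New assessed value = $767,600 × 0.993 = $762,226.8
Combined rate = 0.00991 + 0.01204 + 0.0012 = 0.02315
Old tax = $838,489.2 × 0.02315 = $19,411.02498
New tax = $762,226.8 × 0.02315 = $17,645.55042
Reduction = $19,411.02498 − $17,645.55042 = $1,765.47456

$1,765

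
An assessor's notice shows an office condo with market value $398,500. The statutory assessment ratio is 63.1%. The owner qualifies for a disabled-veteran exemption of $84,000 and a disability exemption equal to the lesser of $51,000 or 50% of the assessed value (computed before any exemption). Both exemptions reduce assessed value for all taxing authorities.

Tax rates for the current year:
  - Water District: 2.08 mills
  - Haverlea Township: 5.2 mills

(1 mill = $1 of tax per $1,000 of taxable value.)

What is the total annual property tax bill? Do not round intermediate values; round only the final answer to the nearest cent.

Assessed value = $398,500 × 0.631 = $251,453.5
Disability exemption = min($51,000, 50% × $251,453.5) = min($51,000, $125,726.75) = $51,000 (dollar cap binds)
Taxable value = $251,453.5 − $84,000 − $51,000 = $116,453.5
Water District: $116,453.5 × 0.00208 = $242.22328
Haverlea Township: $116,453.5 × 0.0052 = $605.5582
Total = $847.78148

$847.78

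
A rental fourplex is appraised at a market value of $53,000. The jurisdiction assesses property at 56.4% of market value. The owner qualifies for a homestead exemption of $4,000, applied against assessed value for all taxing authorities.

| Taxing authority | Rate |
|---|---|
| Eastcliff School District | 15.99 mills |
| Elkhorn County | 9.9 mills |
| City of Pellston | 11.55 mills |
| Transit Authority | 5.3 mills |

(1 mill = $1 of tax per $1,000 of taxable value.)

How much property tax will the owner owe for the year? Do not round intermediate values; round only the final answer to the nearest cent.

$1,106.62

Assessed value = $53,000 × 0.564 = $29,892
Taxable value = $29,892 − $4,000 = $25,892
Eastcliff School District: $25,892 × 0.01599 = $414.01308
Elkhorn County: $25,892 × 0.0099 = $256.3308
City of Pellston: $25,892 × 0.01155 = $299.0526
Transit Authority: $25,892 × 0.0053 = $137.2276
Total = $414.01308 + $256.3308 + $299.0526 + $137.2276 = $1,106.62408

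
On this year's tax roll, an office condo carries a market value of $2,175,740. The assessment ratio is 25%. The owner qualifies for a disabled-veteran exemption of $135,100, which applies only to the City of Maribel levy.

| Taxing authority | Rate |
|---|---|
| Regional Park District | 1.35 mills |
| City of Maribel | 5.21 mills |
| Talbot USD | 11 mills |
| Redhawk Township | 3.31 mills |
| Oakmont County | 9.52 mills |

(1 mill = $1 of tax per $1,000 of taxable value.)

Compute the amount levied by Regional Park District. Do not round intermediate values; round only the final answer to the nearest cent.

$734.31

Assessed value = $2,175,740 × 0.25 = $543,935
Regional Park District taxable value = $543,935 (exemption does not apply)
Regional Park District levy = $543,935 × 0.00135 = $734.31225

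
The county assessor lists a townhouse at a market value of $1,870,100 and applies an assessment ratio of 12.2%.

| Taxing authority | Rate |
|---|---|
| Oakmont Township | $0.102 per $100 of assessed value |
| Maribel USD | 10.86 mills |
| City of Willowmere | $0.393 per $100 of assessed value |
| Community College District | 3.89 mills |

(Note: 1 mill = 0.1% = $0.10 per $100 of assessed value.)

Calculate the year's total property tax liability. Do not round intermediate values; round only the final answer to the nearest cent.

$4,494.60

Assessed value = $1,870,100 × 0.122 = $228,152.2
Oakmont Township: $228,152.2 × 0.00102 = $232.715244
Maribel USD: $228,152.2 × 0.01086 = $2,477.732892
City of Willowmere: $228,152.2 × 0.00393 = $896.638146
Community College District: $228,152.2 × 0.00389 = $887.512058
Total = $4,494.59834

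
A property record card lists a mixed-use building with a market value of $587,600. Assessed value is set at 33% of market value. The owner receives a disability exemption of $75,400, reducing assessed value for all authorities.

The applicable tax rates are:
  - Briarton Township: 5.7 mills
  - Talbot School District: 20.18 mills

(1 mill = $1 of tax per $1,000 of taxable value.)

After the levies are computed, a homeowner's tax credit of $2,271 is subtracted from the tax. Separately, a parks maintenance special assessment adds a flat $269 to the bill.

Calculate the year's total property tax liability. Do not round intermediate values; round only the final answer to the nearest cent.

Assessed value = $587,600 × 0.33 = $193,908
Taxable value = $193,908 − $75,400 = $118,508
Briarton Township: $118,508 × 0.0057 = $675.4956
Talbot School District: $118,508 × 0.02018 = $2,391.49144
Levies subtotal = $3,066.98704
After credit = $3,066.98704 − $2,271 = $795.98704
Total = $795.98704 + $269 = $1,064.98704

$1,064.99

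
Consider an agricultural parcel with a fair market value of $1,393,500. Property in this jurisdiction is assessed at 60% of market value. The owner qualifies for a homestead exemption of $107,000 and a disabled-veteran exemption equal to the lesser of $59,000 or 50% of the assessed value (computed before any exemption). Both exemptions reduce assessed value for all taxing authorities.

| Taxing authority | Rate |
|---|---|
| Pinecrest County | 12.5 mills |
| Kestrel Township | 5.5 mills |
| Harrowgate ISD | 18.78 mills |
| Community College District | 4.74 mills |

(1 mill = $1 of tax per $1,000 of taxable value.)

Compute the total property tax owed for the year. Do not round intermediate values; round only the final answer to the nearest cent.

$27,822.55

Assessed value = $1,393,500 × 0.6 = $836,100
Disabled-veteran exemption = min($59,000, 50% × $836,100) = min($59,000, $418,050) = $59,000 (dollar cap binds)
Taxable value = $836,100 − $107,000 − $59,000 = $670,100
Pinecrest County: $670,100 × 0.0125 = $8,376.25
Kestrel Township: $670,100 × 0.0055 = $3,685.55
Harrowgate ISD: $670,100 × 0.01878 = $12,584.478
Community College District: $670,100 × 0.00474 = $3,176.274
Total = $27,822.552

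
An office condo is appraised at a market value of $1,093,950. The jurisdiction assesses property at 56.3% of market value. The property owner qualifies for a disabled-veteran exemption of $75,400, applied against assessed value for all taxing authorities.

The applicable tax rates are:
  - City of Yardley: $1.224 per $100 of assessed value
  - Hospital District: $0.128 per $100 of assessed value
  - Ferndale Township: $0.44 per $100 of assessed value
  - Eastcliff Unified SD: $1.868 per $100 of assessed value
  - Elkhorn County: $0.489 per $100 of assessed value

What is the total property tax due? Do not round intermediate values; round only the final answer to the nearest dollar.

$22,425

Assessed value = $1,093,950 × 0.563 = $615,893.85
Taxable value = $615,893.85 − $75,400 = $540,493.85
City of Yardley: $540,493.85 × 0.01224 = $6,615.644724
Hospital District: $540,493.85 × 0.00128 = $691.832128
Ferndale Township: $540,493.85 × 0.0044 = $2,378.17294
Eastcliff Unified SD: $540,493.85 × 0.01868 = $10,096.425118
Elkhorn County: $540,493.85 × 0.00489 = $2,643.0149265
Total = $6,615.644724 + $691.832128 + $2,378.17294 + $10,096.425118 + $2,643.0149265 = $22,425.0898365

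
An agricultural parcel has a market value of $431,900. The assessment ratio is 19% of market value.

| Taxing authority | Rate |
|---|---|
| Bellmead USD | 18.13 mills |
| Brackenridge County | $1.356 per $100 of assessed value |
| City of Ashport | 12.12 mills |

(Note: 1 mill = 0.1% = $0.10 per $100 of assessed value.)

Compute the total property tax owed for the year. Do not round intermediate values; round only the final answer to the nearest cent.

Assessed value = $431,900 × 0.19 = $82,061
Bellmead USD: $82,061 × 0.01813 = $1,487.76593
Brackenridge County: $82,061 × 0.01356 = $1,112.74716
City of Ashport: $82,061 × 0.01212 = $994.57932
Total = $3,595.09241

$3,595.09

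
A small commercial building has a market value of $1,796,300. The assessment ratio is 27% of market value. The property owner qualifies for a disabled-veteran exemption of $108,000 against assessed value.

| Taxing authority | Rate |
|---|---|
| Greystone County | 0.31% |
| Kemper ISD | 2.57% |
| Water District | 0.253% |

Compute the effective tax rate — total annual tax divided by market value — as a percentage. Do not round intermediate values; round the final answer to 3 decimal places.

Assessed value = $1,796,300 × 0.27 = $485,001
Taxable value = $485,001 − $108,000 = $377,001
Greystone County: $377,001 × 0.0031 = $1,168.7031
Kemper ISD: $377,001 × 0.0257 = $9,688.9257
Water District: $377,001 × 0.00253 = $953.81253
Total tax = $11,811.44133
Effective rate = $11,811.44133 ÷ $1,796,300 = 0.658% of market value

0.658%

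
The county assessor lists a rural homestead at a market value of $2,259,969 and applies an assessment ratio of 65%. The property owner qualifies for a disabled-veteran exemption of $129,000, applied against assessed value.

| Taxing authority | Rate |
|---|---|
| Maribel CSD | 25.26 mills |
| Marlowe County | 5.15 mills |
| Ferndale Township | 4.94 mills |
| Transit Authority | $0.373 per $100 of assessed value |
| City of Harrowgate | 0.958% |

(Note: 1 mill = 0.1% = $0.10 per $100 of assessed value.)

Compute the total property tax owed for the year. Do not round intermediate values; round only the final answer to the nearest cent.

$65,203.42

Assessed value = $2,259,969 × 0.65 = $1,468,979.85
Taxable value = $1,468,979.85 − $129,000 = $1,339,979.85
Maribel CSD: $1,339,979.85 × 0.02526 = $33,847.891011
Marlowe County: $1,339,979.85 × 0.00515 = $6,900.8962275
Ferndale Township: $1,339,979.85 × 0.00494 = $6,619.500459
Transit Authority: $1,339,979.85 × 0.00373 = $4,998.1248405
City of Harrowgate: $1,339,979.85 × 0.00958 = $12,837.006963
Total = $65,203.419501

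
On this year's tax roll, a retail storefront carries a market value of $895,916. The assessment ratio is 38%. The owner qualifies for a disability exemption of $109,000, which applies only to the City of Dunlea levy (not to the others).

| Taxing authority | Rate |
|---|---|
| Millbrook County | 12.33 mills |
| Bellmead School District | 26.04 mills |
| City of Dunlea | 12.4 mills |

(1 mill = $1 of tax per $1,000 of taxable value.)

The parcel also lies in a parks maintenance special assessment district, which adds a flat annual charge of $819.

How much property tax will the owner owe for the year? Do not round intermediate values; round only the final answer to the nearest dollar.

$16,752

Assessed value = $895,916 × 0.38 = $340,448.08
Millbrook County: $340,448.08 × 0.01233 = $4,197.7248264
Bellmead School District: $340,448.08 × 0.02604 = $8,865.2680032
City of Dunlea: ($340,448.08 − $109,000) × 0.0124 = $231,448.08 × 0.0124 = $2,869.956192
Levies subtotal = $15,932.9490216
Total = $15,932.9490216 + $819 = $16,751.9490216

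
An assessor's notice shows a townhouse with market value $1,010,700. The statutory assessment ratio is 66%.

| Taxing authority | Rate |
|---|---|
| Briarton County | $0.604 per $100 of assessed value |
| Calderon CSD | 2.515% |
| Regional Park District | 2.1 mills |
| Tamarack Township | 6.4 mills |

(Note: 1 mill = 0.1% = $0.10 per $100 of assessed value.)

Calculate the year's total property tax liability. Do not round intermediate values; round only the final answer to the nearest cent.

$26,475.69

Assessed value = $1,010,700 × 0.66 = $667,062
Briarton County: $667,062 × 0.00604 = $4,029.05448
Calderon CSD: $667,062 × 0.02515 = $16,776.6093
Regional Park District: $667,062 × 0.0021 = $1,400.8302
Tamarack Township: $667,062 × 0.0064 = $4,269.1968
Total = $26,475.69078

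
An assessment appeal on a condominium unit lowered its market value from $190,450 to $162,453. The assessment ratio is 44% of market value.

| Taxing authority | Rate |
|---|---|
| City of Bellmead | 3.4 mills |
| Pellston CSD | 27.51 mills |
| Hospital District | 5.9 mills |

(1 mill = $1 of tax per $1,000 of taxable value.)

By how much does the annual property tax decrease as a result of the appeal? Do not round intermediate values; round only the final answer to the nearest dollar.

$453

Old assessed value = $190,450 × 0.44 = $83,798
New assessed value = $162,453 × 0.44 = $71,479.32
Combined rate = 0.0034 + 0.02751 + 0.0059 = 0.03681
Old tax = $83,798 × 0.03681 = $3,084.60438
New tax = $71,479.32 × 0.03681 = $2,631.1537692
Reduction = $3,084.60438 − $2,631.1537692 = $453.4506108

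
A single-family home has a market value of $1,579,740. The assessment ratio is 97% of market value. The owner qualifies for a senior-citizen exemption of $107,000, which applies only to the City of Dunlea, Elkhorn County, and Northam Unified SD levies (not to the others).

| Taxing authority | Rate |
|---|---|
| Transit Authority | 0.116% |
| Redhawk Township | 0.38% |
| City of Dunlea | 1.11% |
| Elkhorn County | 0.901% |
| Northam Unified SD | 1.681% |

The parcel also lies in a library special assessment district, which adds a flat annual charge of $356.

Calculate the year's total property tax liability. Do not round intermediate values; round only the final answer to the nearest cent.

Assessed value = $1,579,740 × 0.97 = $1,532,347.8
Transit Authority: $1,532,347.8 × 0.00116 = $1,777.523448
Redhawk Township: $1,532,347.8 × 0.0038 = $5,822.92164
City of Dunlea: ($1,532,347.8 − $107,000) × 0.0111 = $1,425,347.8 × 0.0111 = $15,821.36058
Elkhorn County: ($1,532,347.8 − $107,000) × 0.00901 = $1,425,347.8 × 0.00901 = $12,842.383678
Northam Unified SD: ($1,532,347.8 − $107,000) × 0.01681 = $1,425,347.8 × 0.01681 = $23,960.096518
Levies subtotal = $60,224.285864
Total = $60,224.285864 + $356 = $60,580.285864

$60,580.29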